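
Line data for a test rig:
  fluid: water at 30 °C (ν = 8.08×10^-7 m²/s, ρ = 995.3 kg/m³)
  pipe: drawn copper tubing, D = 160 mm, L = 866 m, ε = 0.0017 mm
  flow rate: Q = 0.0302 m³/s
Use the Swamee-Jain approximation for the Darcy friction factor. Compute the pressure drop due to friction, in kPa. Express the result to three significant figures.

Δp ≈ 88.2 kPa

V = 4Q/(πD²) = 4·0.0302/(π·0.160²) = 1.502 m/s
Re = VD/ν = 1.502·0.160/8.08×10^-7 = 2.97×10^5 → turbulent
ε/D = 0.0017/160 = 1.06×10^-5
Swamee-Jain: f = 0.01452
h_f = f(L/D)V²/(2g) = 0.01452·(866/0.160)·1.502²/(2·9.81) = 9.038 m
Δp = ρg·h_f = 995.3·9.81·9.038 = 88.25 kPa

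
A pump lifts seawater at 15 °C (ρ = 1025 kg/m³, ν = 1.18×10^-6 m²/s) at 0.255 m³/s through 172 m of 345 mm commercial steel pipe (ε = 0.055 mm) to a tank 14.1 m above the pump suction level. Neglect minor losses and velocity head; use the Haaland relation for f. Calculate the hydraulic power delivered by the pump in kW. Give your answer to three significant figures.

P_hyd ≈ 43.1 kW

V = 4Q/(πD²) = 2.728 m/s; Re = 7.98×10^5; ε/D = 1.59×10^-4; f = 0.01434
h_f = f(L/D)V²/2g = 2.711 m
Total head H = z + h_f = 14.1 + 2.711 = 16.81 m
P_hyd = ρgQH = 1025·9.81·0.255·16.81 = 43.10 kW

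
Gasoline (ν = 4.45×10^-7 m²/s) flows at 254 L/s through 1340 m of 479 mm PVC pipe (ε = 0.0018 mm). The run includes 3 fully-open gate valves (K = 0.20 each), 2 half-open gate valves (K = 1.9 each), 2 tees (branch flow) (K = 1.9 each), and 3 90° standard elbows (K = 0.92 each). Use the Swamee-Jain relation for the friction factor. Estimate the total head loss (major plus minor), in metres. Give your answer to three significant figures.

V = 4Q/(πD²) = 1.410 m/s; V²/2g = 0.1013 m
Re = 1.52×10^6, ε/D = 3.76×10^-6 → f = 0.01096 (Swamee-Jain)
Major: h_f = f(L/D)·V²/2g = 0.01096·2797·0.1013 = 3.104 m
Minor: ΣK = 11.0; h_m = ΣK·V²/2g = 1.110 m
Total H_L = 3.104 + 1.110 = 4.214 m

H_L ≈ 4.21 m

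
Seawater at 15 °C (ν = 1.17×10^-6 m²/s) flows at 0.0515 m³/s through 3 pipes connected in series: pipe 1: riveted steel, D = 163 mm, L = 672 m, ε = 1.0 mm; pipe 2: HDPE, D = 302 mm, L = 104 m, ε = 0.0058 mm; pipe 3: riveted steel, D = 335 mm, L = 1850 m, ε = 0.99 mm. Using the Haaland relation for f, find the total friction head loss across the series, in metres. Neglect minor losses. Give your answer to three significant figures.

Pipe 1: V = 2.468 m/s, Re = 3.44×10^5, ε/D = 0.00613, f = 0.03263, h_1 = f(L/D)V²/2g = 41.76 m
Pipe 2: V = 0.7190 m/s, Re = 1.86×10^5, ε/D = 1.92×10^-5, f = 0.01584, h_2 = f(L/D)V²/2g = 0.1437 m
Pipe 3: V = 0.5843 m/s, Re = 1.67×10^5, ε/D = 0.00296, f = 0.02683, h_3 = f(L/D)V²/2g = 2.578 m
Series → Q common, losses add: H = Σh = 44.48 m

H ≈ 44.5 m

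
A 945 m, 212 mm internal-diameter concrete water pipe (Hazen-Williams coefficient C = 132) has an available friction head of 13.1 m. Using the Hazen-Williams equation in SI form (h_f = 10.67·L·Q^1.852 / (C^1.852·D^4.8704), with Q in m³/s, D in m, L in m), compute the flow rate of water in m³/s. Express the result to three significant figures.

Rearranging: Q = [h_f·C^1.852·D^4.8704 / (10.67·L)]^(1/1.852)
Q = [13.1·132^1.852·0.212^4.8704 / (10.67·945)]^0.540 = 0.06173 m³/s

Q ≈ 0.0617 m³/s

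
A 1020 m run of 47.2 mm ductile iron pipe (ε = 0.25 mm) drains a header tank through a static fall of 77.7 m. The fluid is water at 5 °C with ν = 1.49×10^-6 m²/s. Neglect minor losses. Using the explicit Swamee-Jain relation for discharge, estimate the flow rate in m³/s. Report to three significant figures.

Q ≈ 0.00257 m³/s

Swamee-Jain (Type II): Q = -0.965·√(gD⁵h_f/L)·ln[ε/(3.7D) + √(3.17ν²L/(gD³h_f))]
√(gD⁵h_f/L) = √(9.81·0.0472⁵·77.7/1020) = 4.184×10^-4
ε/(3.7D) = 0.00143; √(3.17ν²L/(gD³h_f)) = 2.99×10^-4
Q = -0.965·4.184×10^-4·ln(0.001731) = 0.002568 m³/s
Check: V = 1.47 m/s, Re = 4.65×10^4, f = 0.03315, h_f = 78.6 m ≈ 77.7 m ✓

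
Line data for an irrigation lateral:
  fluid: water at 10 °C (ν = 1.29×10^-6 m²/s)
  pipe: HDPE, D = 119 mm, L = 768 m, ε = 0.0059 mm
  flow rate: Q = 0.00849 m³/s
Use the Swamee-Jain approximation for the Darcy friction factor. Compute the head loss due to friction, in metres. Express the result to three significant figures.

h_f ≈ 3.74 m

V = 4Q/(πD²) = 4·0.00849/(π·0.119²) = 0.7634 m/s
Re = VD/ν = 0.7634·0.119/1.29×10^-6 = 7.04×10^4 → turbulent
ε/D = 0.0059/119 = 4.96×10^-5
Swamee-Jain: f = 0.01949
h_f = f(L/D)V²/(2g) = 0.01949·(768/0.119)·0.7634²/(2·9.81) = 3.736 m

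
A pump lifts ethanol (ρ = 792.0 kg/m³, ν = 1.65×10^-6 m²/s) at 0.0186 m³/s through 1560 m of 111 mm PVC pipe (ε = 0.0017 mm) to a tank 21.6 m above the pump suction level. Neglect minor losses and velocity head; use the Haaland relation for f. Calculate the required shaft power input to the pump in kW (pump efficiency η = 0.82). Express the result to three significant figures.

V = 4Q/(πD²) = 1.922 m/s; Re = 1.29×10^5; ε/D = 1.53×10^-5; f = 0.01697
h_f = f(L/D)V²/2g = 44.92 m
Total head H = z + h_f = 21.6 + 44.92 = 66.52 m
P_hyd = ρgQH = 792.0·9.81·0.0186·66.52 = 9.613 kW
P_shaft = P_hyd/η = 9.613/0.82 = 11.72 kW

P_shaft ≈ 11.7 kW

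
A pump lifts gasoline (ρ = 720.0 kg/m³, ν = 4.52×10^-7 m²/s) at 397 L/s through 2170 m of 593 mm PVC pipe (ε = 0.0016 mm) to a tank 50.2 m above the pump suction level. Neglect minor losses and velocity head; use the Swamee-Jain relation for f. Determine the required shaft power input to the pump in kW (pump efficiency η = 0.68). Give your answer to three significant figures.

V = 4Q/(πD²) = 1.437 m/s; Re = 1.89×10^6; ε/D = 2.70×10^-6; f = 0.01056
h_f = f(L/D)V²/2g = 4.070 m
Total head H = z + h_f = 50.2 + 4.070 = 54.27 m
P_hyd = ρgQH = 720.0·9.81·0.397·54.27 = 152.2 kW
P_shaft = P_hyd/η = 152.2/0.68 = 223.8 kW

P_shaft ≈ 224 kW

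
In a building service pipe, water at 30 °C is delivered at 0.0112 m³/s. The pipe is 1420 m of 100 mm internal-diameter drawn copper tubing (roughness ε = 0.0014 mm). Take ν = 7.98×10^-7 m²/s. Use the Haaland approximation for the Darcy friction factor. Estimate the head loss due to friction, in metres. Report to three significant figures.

V = 4Q/(πD²) = 4·0.0112/(π·0.100²) = 1.426 m/s
Re = VD/ν = 1.426·0.100/7.98×10^-7 = 1.79×10^5 → turbulent
ε/D = 0.0014/100 = 1.40×10^-5
Haaland: f = 0.01592
h_f = f(L/D)V²/(2g) = 0.01592·(1420/0.100)·1.426²/(2·9.81) = 23.44 m

h_f ≈ 23.4 m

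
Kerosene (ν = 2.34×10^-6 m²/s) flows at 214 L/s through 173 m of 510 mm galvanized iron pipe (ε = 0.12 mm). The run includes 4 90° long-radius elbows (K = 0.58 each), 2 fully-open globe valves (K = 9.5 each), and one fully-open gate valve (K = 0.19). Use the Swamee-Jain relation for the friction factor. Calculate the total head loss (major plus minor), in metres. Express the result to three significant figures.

H_L ≈ 1.53 m

V = 4Q/(πD²) = 1.048 m/s; V²/2g = 0.05593 m
Re = 2.28×10^5, ε/D = 2.35×10^-4 → f = 0.01710 (Swamee-Jain)
Major: h_f = f(L/D)·V²/2g = 0.01710·339.2·0.05593 = 0.3244 m
Minor: ΣK = 21.5; h_m = ΣK·V²/2g = 1.203 m
Total H_L = 0.3244 + 1.203 = 1.527 m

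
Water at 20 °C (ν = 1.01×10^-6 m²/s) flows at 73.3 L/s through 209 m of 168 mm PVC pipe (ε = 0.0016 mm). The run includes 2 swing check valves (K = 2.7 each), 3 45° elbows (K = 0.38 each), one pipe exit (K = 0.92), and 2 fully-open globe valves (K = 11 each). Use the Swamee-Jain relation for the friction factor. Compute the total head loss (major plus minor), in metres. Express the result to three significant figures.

V = 4Q/(πD²) = 3.307 m/s; V²/2g = 0.5573 m
Re = 5.50×10^5, ε/D = 9.52×10^-6 → f = 0.01303 (Swamee-Jain)
Major: h_f = f(L/D)·V²/2g = 0.01303·1244·0.5573 = 9.036 m
Minor: ΣK = 29.5; h_m = ΣK·V²/2g = 16.42 m
Total H_L = 9.036 + 16.42 = 25.45 m

H_L ≈ 25.5 m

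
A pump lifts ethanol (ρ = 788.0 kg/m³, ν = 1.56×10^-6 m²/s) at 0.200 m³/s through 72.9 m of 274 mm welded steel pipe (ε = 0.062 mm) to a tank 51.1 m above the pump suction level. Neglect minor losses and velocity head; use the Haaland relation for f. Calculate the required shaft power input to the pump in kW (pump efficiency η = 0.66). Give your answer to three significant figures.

V = 4Q/(πD²) = 3.392 m/s; Re = 5.96×10^5; ε/D = 2.26×10^-4; f = 0.01533
h_f = f(L/D)V²/2g = 2.392 m
Total head H = z + h_f = 51.1 + 2.392 = 53.49 m
P_hyd = ρgQH = 788.0·9.81·0.200·53.49 = 82.70 kW
P_shaft = P_hyd/η = 82.70/0.66 = 125.3 kW

P_shaft ≈ 125 kW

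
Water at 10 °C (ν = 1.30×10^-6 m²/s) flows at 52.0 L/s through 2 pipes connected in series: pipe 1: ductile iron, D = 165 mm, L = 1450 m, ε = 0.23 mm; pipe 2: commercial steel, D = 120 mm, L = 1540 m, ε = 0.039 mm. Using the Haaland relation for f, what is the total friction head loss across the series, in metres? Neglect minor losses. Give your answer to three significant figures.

H ≈ 287 m

Pipe 1: V = 2.432 m/s, Re = 3.09×10^5, ε/D = 0.00139, f = 0.02203, h_1 = f(L/D)V²/2g = 58.35 m
Pipe 2: V = 4.598 m/s, Re = 4.24×10^5, ε/D = 3.25×10^-4, f = 0.01653, h_2 = f(L/D)V²/2g = 228.5 m
Series → Q common, losses add: H = Σh = 286.9 m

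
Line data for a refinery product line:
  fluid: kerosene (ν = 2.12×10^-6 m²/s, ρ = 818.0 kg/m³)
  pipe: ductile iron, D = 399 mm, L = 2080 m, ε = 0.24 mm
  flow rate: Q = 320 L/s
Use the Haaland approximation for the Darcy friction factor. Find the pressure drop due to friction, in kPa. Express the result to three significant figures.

Δp ≈ 254 kPa

V = 4Q/(πD²) = 4·0.320/(π·0.399²) = 2.559 m/s
Re = VD/ν = 2.559·0.399/2.12×10^-6 = 4.82×10^5 → turbulent
ε/D = 0.24/399 = 6.02×10^-4
Haaland: f = 0.01822
h_f = f(L/D)V²/(2g) = 0.01822·(2080/0.399)·2.559²/(2·9.81) = 31.71 m
Δp = ρg·h_f = 818.0·9.81·31.71 = 254.4 kPa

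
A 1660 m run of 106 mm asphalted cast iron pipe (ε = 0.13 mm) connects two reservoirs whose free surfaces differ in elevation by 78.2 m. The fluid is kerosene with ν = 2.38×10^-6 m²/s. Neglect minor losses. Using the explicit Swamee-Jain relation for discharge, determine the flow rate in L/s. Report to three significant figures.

Swamee-Jain (Type II): Q = -0.965·√(gD⁵h_f/L)·ln[ε/(3.7D) + √(3.17ν²L/(gD³h_f))]
√(gD⁵h_f/L) = √(9.81·0.106⁵·78.2/1660) = 0.002487
ε/(3.7D) = 3.31×10^-4; √(3.17ν²L/(gD³h_f)) = 1.81×10^-4
Q = -0.965·0.002487·ln(5.121×10^-4) = 0.01818 m³/s
Check: V = 2.06 m/s, Re = 9.18×10^4, f = 0.02327, h_f = 78.9 m ≈ 78.2 m ✓

Q ≈ 18.2 L/s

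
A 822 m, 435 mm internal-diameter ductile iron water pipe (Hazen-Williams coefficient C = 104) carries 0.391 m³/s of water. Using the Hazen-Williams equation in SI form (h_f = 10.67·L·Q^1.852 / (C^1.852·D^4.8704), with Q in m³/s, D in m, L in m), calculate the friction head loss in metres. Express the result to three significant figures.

h_f = 10.67·822·0.391^1.852 / (104^1.852·0.435^4.8704) = 16.33 m

h_f ≈ 16.3 m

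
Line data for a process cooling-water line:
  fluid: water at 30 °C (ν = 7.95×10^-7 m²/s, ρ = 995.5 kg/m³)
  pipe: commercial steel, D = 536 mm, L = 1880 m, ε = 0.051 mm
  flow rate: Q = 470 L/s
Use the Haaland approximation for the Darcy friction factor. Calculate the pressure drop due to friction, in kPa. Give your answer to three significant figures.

V = 4Q/(πD²) = 4·0.470/(π·0.536²) = 2.083 m/s
Re = VD/ν = 2.083·0.536/7.95×10^-7 = 1.40×10^6 → turbulent
ε/D = 0.051/536 = 9.51×10^-5
Haaland: f = 0.01292
h_f = f(L/D)V²/(2g) = 0.01292·(1880/0.536)·2.083²/(2·9.81) = 10.02 m
Δp = ρg·h_f = 995.5·9.81·10.02 = 97.87 kPa

Δp ≈ 97.9 kPa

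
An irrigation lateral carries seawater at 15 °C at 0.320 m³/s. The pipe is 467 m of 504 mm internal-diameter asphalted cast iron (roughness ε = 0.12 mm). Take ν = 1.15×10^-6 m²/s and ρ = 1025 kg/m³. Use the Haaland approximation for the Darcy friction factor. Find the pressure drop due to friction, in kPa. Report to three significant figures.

V = 4Q/(πD²) = 4·0.320/(π·0.504²) = 1.604 m/s
Re = VD/ν = 1.604·0.504/1.15×10^-6 = 7.03×10^5 → turbulent
ε/D = 0.12/504 = 2.38×10^-4
Haaland: f = 0.01528
h_f = f(L/D)V²/(2g) = 0.01528·(467/0.504)·1.604²/(2·9.81) = 1.857 m
Δp = ρg·h_f = 1025·9.81·1.857 = 18.67 kPa

Δp ≈ 18.7 kPa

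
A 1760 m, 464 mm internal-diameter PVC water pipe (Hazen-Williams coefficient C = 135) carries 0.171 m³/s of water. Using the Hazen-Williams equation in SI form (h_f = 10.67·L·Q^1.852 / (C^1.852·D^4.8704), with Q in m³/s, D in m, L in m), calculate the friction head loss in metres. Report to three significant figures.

h_f = 10.67·1760·0.171^1.852 / (135^1.852·0.464^4.8704) = 3.404 m

h_f ≈ 3.40 m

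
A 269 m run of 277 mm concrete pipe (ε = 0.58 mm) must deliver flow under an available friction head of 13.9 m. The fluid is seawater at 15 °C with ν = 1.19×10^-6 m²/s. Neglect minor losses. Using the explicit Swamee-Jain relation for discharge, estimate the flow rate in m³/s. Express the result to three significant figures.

Q ≈ 0.206 m³/s

Swamee-Jain (Type II): Q = -0.965·√(gD⁵h_f/L)·ln[ε/(3.7D) + √(3.17ν²L/(gD³h_f))]
√(gD⁵h_f/L) = √(9.81·0.277⁵·13.9/269) = 0.02875
ε/(3.7D) = 5.66×10^-4; √(3.17ν²L/(gD³h_f)) = 2.04×10^-5
Q = -0.965·0.02875·ln(5.863×10^-4) = 0.2065 m³/s
Check: V = 3.43 m/s, Re = 7.98×10^5, f = 0.02402, h_f = 14.0 m ≈ 13.9 m ✓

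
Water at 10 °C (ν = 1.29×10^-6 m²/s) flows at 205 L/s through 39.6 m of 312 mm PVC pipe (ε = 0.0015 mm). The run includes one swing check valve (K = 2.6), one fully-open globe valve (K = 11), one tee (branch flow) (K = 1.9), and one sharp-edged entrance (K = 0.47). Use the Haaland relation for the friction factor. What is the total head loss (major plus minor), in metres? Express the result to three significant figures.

H_L ≈ 6.44 m

V = 4Q/(πD²) = 2.681 m/s; V²/2g = 0.3664 m
Re = 6.49×10^5, ε/D = 4.81×10^-6 → f = 0.01254 (Haaland)
Major: h_f = f(L/D)·V²/2g = 0.01254·126.9·0.3664 = 0.5832 m
Minor: ΣK = 16.0; h_m = ΣK·V²/2g = 5.852 m
Total H_L = 0.5832 + 5.852 = 6.435 m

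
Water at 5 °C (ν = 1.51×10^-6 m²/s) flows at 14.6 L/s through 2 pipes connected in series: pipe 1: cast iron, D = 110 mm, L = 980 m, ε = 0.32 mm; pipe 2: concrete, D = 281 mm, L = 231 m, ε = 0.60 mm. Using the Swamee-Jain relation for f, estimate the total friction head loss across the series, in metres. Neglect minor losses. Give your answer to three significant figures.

H ≈ 29.4 m

Pipe 1: V = 1.536 m/s, Re = 1.12×10^5, ε/D = 0.00291, f = 0.02737, h_1 = f(L/D)V²/2g = 29.34 m
Pipe 2: V = 0.2354 m/s, Re = 4.38×10^4, ε/D = 0.00214, f = 0.02744, h_2 = f(L/D)V²/2g = 0.06372 m
Series → Q common, losses add: H = Σh = 29.40 m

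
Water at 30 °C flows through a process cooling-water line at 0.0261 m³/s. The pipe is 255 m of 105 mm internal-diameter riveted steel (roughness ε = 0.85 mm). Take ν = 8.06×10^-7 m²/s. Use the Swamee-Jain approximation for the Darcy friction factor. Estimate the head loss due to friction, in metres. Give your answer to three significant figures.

V = 4Q/(πD²) = 4·0.0261/(π·0.105²) = 3.014 m/s
Re = VD/ν = 3.014·0.105/8.06×10^-7 = 3.93×10^5 → turbulent
ε/D = 0.85/105 = 0.00810
Swamee-Jain: f = 0.03561
h_f = f(L/D)V²/(2g) = 0.03561·(255/0.105)·3.014²/(2·9.81) = 40.05 m

h_f ≈ 40.0 m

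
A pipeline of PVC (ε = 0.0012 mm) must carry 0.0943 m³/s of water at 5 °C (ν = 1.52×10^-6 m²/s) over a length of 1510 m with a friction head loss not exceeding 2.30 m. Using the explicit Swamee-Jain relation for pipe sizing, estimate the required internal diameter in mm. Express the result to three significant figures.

Swamee-Jain (Type III): D = 0.66·[ε^1.25·(LQ²/(gh_f))^4.75 + ν·Q^9.4·(L/(gh_f))^5.2]^0.04
LQ²/(gh_f) = 0.5951; L/(gh_f) = 66.92
Term 1 = ε^1.25·(…)^4.75 = 3.38×10^-9; Term 2 = ν·Q^9.4·(…)^5.2 = 1.08×10^-6
D = 0.66·(3.38×10^-9 + 1.08×10^-6)^0.04 = 0.3811 m = 381 mm
Check: V = 0.827 m/s, Re = 2.07×10^5, f = 0.01545, h_f = 2.13 m ≈ 2.30 m ✓

D ≈ 381 mm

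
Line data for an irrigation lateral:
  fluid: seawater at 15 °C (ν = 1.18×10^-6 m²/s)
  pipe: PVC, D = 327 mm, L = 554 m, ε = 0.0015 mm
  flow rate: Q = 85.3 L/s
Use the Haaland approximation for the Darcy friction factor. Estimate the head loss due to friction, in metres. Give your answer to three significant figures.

h_f ≈ 1.30 m

V = 4Q/(πD²) = 4·0.0853/(π·0.327²) = 1.016 m/s
Re = VD/ν = 1.016·0.327/1.18×10^-6 = 2.81×10^5 → turbulent
ε/D = 0.0015/327 = 4.59×10^-6
Haaland: f = 0.01455
h_f = f(L/D)V²/(2g) = 0.01455·(554/0.327)·1.016²/(2·9.81) = 1.296 m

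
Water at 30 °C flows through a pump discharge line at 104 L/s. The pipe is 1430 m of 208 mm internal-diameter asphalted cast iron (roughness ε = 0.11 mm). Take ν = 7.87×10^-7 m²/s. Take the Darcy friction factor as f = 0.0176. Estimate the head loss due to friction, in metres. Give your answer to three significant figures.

h_f ≈ 57.8 m

V = 4Q/(πD²) = 4·0.104/(π·0.208²) = 3.061 m/s
h_f = f(L/D)V²/(2g) = 0.01760·(1430/0.208)·3.061²/(2·9.81) = 57.77 m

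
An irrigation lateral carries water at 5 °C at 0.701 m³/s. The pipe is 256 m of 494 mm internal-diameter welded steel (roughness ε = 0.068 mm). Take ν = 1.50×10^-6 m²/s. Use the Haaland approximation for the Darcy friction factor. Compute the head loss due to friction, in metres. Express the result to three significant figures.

V = 4Q/(πD²) = 4·0.701/(π·0.494²) = 3.657 m/s
Re = VD/ν = 3.657·0.494/1.50×10^-6 = 1.20×10^6 → turbulent
ε/D = 0.068/494 = 1.38×10^-4
Haaland: f = 0.01369
h_f = f(L/D)V²/(2g) = 0.01369·(256/0.494)·3.657²/(2·9.81) = 4.836 m

h_f ≈ 4.84 m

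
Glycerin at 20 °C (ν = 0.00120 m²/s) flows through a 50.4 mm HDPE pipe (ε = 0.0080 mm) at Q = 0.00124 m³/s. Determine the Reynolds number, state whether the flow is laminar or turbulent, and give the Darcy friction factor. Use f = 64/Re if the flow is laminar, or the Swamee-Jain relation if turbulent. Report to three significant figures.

Re ≈ 26.1; laminar; f = 64/Re ≈ 2.45

V = 4Q/(πD²) = 0.6215 m/s
Re = VD/ν = 0.6215·0.0504/0.00120 = 26.1
Re < 2300 → laminar → f = 64/Re = 2.452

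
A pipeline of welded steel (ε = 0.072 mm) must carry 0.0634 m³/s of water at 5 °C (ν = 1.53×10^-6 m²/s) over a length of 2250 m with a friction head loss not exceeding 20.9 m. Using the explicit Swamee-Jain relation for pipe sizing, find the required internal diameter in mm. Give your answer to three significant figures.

D ≈ 232 mm

Swamee-Jain (Type III): D = 0.66·[ε^1.25·(LQ²/(gh_f))^4.75 + ν·Q^9.4·(L/(gh_f))^5.2]^0.04
LQ²/(gh_f) = 0.04411; L/(gh_f) = 10.97
Term 1 = ε^1.25·(…)^4.75 = 2.42×10^-12; Term 2 = ν·Q^9.4·(…)^5.2 = 2.16×10^-12
D = 0.66·(2.42×10^-12 + 2.16×10^-12)^0.04 = 0.2323 m = 232 mm
Check: V = 1.50 m/s, Re = 2.27×10^5, f = 0.01761, h_f = 19.5 m ≈ 20.9 m ✓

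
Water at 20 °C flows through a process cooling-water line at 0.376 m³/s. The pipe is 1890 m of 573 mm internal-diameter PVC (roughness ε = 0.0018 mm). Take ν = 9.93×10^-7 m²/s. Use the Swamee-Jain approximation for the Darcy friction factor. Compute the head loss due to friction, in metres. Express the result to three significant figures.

V = 4Q/(πD²) = 4·0.376/(π·0.573²) = 1.458 m/s
Re = VD/ν = 1.458·0.573/9.93×10^-7 = 8.41×10^5 → turbulent
ε/D = 0.0018/573 = 3.14×10^-6
Swamee-Jain: f = 0.01202
h_f = f(L/D)V²/(2g) = 0.01202·(1890/0.573)·1.458²/(2·9.81) = 4.297 m

h_f ≈ 4.30 m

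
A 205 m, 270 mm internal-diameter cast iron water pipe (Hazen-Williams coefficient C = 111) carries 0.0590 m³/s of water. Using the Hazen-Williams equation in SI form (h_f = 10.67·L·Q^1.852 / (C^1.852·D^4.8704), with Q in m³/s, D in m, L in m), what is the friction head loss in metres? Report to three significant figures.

h_f = 10.67·205·0.0590^1.852 / (111^1.852·0.270^4.8704) = 1.109 m

h_f ≈ 1.11 m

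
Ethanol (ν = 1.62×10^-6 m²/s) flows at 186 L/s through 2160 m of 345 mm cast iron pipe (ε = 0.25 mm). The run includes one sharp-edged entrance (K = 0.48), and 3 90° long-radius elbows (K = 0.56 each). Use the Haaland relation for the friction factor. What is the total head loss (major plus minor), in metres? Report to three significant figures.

H_L ≈ 24.4 m

V = 4Q/(πD²) = 1.990 m/s; V²/2g = 0.2018 m
Re = 4.24×10^5, ε/D = 7.25×10^-4 → f = 0.01898 (Haaland)
Major: h_f = f(L/D)·V²/2g = 0.01898·6261·0.2018 = 23.98 m
Minor: ΣK = 2.16; h_m = ΣK·V²/2g = 0.4358 m
Total H_L = 23.98 + 0.4358 = 24.42 m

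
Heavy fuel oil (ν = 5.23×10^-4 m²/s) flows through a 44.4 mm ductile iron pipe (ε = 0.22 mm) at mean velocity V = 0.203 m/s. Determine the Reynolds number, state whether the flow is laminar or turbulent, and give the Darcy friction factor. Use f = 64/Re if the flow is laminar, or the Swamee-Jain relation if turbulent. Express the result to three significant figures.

Re = VD/ν = 0.2030·0.0444/5.23×10^-4 = 17.2
Re < 2300 → laminar → f = 64/Re = 3.714

Re ≈ 17.2; laminar; f = 64/Re ≈ 3.71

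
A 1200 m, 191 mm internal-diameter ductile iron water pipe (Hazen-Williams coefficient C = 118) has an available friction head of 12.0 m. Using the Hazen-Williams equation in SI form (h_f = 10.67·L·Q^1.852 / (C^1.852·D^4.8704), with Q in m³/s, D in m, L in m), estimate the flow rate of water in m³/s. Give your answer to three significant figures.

Rearranging: Q = [h_f·C^1.852·D^4.8704 / (10.67·L)]^(1/1.852)
Q = [12.0·118^1.852·0.191^4.8704 / (10.67·1200)]^0.540 = 0.03516 m³/s

Q ≈ 0.0352 m³/s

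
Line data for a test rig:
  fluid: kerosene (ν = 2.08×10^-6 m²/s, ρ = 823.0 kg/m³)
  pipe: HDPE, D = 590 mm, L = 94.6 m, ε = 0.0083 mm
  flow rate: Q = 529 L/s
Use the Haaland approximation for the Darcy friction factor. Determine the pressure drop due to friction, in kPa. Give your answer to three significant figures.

Δp ≈ 3.22 kPa

V = 4Q/(πD²) = 4·0.529/(π·0.590²) = 1.935 m/s
Re = VD/ν = 1.935·0.590/2.08×10^-6 = 5.49×10^5 → turbulent
ε/D = 0.0083/590 = 1.41×10^-5
Haaland: f = 0.01302
h_f = f(L/D)V²/(2g) = 0.01302·(94.6/0.590)·1.935²/(2·9.81) = 0.3984 m
Δp = ρg·h_f = 823.0·9.81·0.3984 = 3.217 kPa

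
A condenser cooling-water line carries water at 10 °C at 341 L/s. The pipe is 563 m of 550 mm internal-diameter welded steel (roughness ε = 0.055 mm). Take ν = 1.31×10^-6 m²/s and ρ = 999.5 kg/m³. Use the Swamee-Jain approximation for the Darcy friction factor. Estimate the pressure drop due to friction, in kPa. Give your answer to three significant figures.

Δp ≈ 14.9 kPa

V = 4Q/(πD²) = 4·0.341/(π·0.550²) = 1.435 m/s
Re = VD/ν = 1.435·0.550/1.31×10^-6 = 6.03×10^5 → turbulent
ε/D = 0.055/550 = 1.00×10^-4
Swamee-Jain: f = 0.01417
h_f = f(L/D)V²/(2g) = 0.01417·(563/0.550)·1.435²/(2·9.81) = 1.523 m
Δp = ρg·h_f = 999.5·9.81·1.523 = 14.93 kPa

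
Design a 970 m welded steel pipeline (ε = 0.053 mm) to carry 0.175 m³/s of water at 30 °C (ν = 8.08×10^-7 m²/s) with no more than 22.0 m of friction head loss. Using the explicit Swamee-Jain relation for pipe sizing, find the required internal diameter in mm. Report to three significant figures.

Swamee-Jain (Type III): D = 0.66·[ε^1.25·(LQ²/(gh_f))^4.75 + ν·Q^9.4·(L/(gh_f))^5.2]^0.04
LQ²/(gh_f) = 0.1376; L/(gh_f) = 4.494
Term 1 = ε^1.25·(…)^4.75 = 3.67×10^-10; Term 2 = ν·Q^9.4·(…)^5.2 = 1.53×10^-10
D = 0.66·(3.67×10^-10 + 1.53×10^-10)^0.04 = 0.2807 m = 281 mm
Check: V = 2.83 m/s, Re = 9.83×10^5, f = 0.01466, h_f = 20.7 m ≈ 22.0 m ✓

D ≈ 281 mm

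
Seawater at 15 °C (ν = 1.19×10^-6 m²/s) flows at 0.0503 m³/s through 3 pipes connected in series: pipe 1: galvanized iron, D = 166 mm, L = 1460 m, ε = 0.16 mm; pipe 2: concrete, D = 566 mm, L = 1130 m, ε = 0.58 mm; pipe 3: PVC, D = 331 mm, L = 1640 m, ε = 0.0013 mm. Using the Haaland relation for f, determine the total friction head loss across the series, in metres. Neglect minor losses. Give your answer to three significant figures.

H ≈ 50.7 m

Pipe 1: V = 2.324 m/s, Re = 3.24×10^5, ε/D = 9.64×10^-4, f = 0.02031, h_1 = f(L/D)V²/2g = 49.18 m
Pipe 2: V = 0.1999 m/s, Re = 9.51×10^4, ε/D = 0.00102, f = 0.02215, h_2 = f(L/D)V²/2g = 0.09009 m
Pipe 3: V = 0.5846 m/s, Re = 1.63×10^5, ε/D = 3.93×10^-6, f = 0.01616, h_3 = f(L/D)V²/2g = 1.395 m
Series → Q common, losses add: H = Σh = 50.66 m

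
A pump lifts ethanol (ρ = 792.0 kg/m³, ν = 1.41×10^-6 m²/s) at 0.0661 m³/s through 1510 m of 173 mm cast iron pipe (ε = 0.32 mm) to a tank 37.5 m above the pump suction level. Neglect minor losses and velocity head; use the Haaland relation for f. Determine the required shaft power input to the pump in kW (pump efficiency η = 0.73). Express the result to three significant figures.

P_shaft ≈ 84.5 kW

V = 4Q/(πD²) = 2.812 m/s; Re = 3.45×10^5; ε/D = 0.00185; f = 0.02348
h_f = f(L/D)V²/2g = 82.58 m
Total head H = z + h_f = 37.5 + 82.58 = 120.1 m
P_hyd = ρgQH = 792.0·9.81·0.0661·120.1 = 61.67 kW
P_shaft = P_hyd/η = 61.67/0.73 = 84.48 kW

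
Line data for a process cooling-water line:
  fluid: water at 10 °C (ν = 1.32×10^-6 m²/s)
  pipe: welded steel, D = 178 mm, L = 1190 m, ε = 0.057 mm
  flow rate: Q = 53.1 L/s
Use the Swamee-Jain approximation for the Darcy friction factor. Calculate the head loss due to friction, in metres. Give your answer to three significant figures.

V = 4Q/(πD²) = 4·0.0531/(π·0.178²) = 2.134 m/s
Re = VD/ν = 2.134·0.178/1.32×10^-6 = 2.88×10^5 → turbulent
ε/D = 0.057/178 = 3.20×10^-4
Swamee-Jain: f = 0.01727
h_f = f(L/D)V²/(2g) = 0.01727·(1190/0.178)·2.134²/(2·9.81) = 26.79 m

h_f ≈ 26.8 m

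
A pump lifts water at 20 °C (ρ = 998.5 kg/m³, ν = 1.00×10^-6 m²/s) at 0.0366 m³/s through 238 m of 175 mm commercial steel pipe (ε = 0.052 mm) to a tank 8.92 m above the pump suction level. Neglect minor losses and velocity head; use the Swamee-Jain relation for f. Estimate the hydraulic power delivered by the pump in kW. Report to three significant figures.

P_hyd ≈ 4.19 kW

V = 4Q/(πD²) = 1.522 m/s; Re = 2.66×10^5; ε/D = 2.97×10^-4; f = 0.01724
h_f = f(L/D)V²/2g = 2.767 m
Total head H = z + h_f = 8.92 + 2.767 = 11.69 m
P_hyd = ρgQH = 998.5·9.81·0.0366·11.69 = 4.190 kW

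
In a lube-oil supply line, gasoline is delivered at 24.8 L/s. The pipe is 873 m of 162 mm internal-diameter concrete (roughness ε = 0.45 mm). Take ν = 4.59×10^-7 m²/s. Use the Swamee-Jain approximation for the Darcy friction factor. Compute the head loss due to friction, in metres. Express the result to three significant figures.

h_f ≈ 10.4 m

V = 4Q/(πD²) = 4·0.0248/(π·0.162²) = 1.203 m/s
Re = VD/ν = 1.203·0.162/4.59×10^-7 = 4.25×10^5 → turbulent
ε/D = 0.45/162 = 0.00278
Swamee-Jain: f = 0.02607
h_f = f(L/D)V²/(2g) = 0.02607·(873/0.162)·1.203²/(2·9.81) = 10.36 m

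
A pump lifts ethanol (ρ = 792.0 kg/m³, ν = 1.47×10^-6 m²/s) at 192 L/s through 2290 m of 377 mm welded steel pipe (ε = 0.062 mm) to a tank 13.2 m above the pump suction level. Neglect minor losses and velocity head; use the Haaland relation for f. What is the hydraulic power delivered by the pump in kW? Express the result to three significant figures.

P_hyd ≈ 40.4 kW

V = 4Q/(πD²) = 1.720 m/s; Re = 4.41×10^5; ε/D = 1.64×10^-4; f = 0.01513
h_f = f(L/D)V²/2g = 13.85 m
Total head H = z + h_f = 13.2 + 13.85 = 27.05 m
P_hyd = ρgQH = 792.0·9.81·0.192·27.05 = 40.36 kW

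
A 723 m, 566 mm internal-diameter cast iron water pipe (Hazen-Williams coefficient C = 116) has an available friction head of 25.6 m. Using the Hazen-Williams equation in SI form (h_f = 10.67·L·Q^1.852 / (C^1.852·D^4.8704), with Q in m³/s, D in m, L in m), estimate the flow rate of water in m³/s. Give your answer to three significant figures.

Q ≈ 1.19 m³/s

Rearranging: Q = [h_f·C^1.852·D^4.8704 / (10.67·L)]^(1/1.852)
Q = [25.6·116^1.852·0.566^4.8704 / (10.67·723)]^0.540 = 1.191 m³/s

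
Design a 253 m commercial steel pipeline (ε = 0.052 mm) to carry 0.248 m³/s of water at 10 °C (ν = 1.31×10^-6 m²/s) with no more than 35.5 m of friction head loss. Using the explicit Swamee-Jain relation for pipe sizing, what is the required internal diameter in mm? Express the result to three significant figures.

Swamee-Jain (Type III): D = 0.66·[ε^1.25·(LQ²/(gh_f))^4.75 + ν·Q^9.4·(L/(gh_f))^5.2]^0.04
LQ²/(gh_f) = 0.04468; L/(gh_f) = 0.7265
Term 1 = ε^1.25·(…)^4.75 = 1.71×10^-12; Term 2 = ν·Q^9.4·(…)^5.2 = 5.05×10^-13
D = 0.66·(1.71×10^-12 + 5.05×10^-13)^0.04 = 0.2256 m = 226 mm
Check: V = 6.20 m/s, Re = 1.07×10^6, f = 0.01504, h_f = 33.1 m ≈ 35.5 m ✓

D ≈ 226 mm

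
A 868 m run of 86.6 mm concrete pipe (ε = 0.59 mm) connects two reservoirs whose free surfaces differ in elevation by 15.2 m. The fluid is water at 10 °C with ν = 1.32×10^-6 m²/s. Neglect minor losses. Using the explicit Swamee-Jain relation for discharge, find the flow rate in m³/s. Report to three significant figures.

Q ≈ 0.00546 m³/s

Swamee-Jain (Type II): Q = -0.965·√(gD⁵h_f/L)·ln[ε/(3.7D) + √(3.17ν²L/(gD³h_f))]
√(gD⁵h_f/L) = √(9.81·0.0866⁵·15.2/868) = 9.147×10^-4
ε/(3.7D) = 0.00184; √(3.17ν²L/(gD³h_f)) = 2.23×10^-4
Q = -0.965·9.147×10^-4·ln(0.002064) = 0.005458 m³/s
Check: V = 0.927 m/s, Re = 6.08×10^4, f = 0.03500, h_f = 15.4 m ≈ 15.2 m ✓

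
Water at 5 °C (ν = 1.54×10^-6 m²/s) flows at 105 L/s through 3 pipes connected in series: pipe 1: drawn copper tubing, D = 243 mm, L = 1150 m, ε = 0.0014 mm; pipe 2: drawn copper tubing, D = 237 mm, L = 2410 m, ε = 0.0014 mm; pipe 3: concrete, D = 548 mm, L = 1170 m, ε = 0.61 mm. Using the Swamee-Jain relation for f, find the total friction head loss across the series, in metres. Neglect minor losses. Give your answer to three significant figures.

Pipe 1: V = 2.264 m/s, Re = 3.57×10^5, ε/D = 5.76×10^-6, f = 0.01399, h_1 = f(L/D)V²/2g = 17.30 m
Pipe 2: V = 2.380 m/s, Re = 3.66×10^5, ε/D = 5.91×10^-6, f = 0.01393, h_2 = f(L/D)V²/2g = 40.90 m
Pipe 3: V = 0.4452 m/s, Re = 1.58×10^5, ε/D = 0.00111, f = 0.02194, h_3 = f(L/D)V²/2g = 0.4731 m
Series → Q common, losses add: H = Σh = 58.67 m

H ≈ 58.7 m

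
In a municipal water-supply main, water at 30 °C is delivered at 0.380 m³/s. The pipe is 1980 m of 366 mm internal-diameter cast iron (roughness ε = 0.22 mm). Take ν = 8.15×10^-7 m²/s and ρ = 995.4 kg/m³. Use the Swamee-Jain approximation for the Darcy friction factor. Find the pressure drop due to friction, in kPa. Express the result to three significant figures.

Δp ≈ 624 kPa

V = 4Q/(πD²) = 4·0.380/(π·0.366²) = 3.612 m/s
Re = VD/ν = 3.612·0.366/8.15×10^-7 = 1.62×10^6 → turbulent
ε/D = 0.22/366 = 6.01×10^-4
Swamee-Jain: f = 0.01776
h_f = f(L/D)V²/(2g) = 0.01776·(1980/0.366)·3.612²/(2·9.81) = 63.90 m
Δp = ρg·h_f = 995.4·9.81·63.90 = 624.0 kPa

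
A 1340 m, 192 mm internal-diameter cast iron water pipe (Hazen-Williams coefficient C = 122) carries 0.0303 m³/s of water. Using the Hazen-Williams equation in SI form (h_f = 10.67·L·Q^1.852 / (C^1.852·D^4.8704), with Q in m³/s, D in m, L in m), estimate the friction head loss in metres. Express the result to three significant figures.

h_f ≈ 9.32 m

h_f = 10.67·1340·0.0303^1.852 / (122^1.852·0.192^4.8704) = 9.323 m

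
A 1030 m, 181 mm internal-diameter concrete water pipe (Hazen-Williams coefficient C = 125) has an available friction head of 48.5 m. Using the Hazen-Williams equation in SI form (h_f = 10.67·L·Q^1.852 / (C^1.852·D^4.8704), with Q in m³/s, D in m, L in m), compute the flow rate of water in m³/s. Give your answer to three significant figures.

Q ≈ 0.0746 m³/s

Rearranging: Q = [h_f·C^1.852·D^4.8704 / (10.67·L)]^(1/1.852)
Q = [48.5·125^1.852·0.181^4.8704 / (10.67·1030)]^0.540 = 0.07465 m³/s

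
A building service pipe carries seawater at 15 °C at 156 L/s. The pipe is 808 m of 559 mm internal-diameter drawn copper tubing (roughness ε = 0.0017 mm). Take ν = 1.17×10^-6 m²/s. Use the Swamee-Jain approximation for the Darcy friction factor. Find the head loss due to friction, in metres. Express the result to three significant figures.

V = 4Q/(πD²) = 4·0.156/(π·0.559²) = 0.6356 m/s
Re = VD/ν = 0.6356·0.559/1.17×10^-6 = 3.04×10^5 → turbulent
ε/D = 0.0017/559 = 3.04×10^-6
Swamee-Jain: f = 0.01438
h_f = f(L/D)V²/(2g) = 0.01438·(808/0.559)·0.6356²/(2·9.81) = 0.4280 m

h_f ≈ 0.428 m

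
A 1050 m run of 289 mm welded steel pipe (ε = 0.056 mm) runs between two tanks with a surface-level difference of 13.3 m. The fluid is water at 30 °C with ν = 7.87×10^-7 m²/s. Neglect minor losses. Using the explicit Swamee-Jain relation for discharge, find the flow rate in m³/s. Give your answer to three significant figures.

Q ≈ 0.144 m³/s

Swamee-Jain (Type II): Q = -0.965·√(gD⁵h_f/L)·ln[ε/(3.7D) + √(3.17ν²L/(gD³h_f))]
√(gD⁵h_f/L) = √(9.81·0.289⁵·13.3/1050) = 0.01583
ε/(3.7D) = 5.24×10^-5; √(3.17ν²L/(gD³h_f)) = 2.56×10^-5
Q = -0.965·0.01583·ln(7.796×10^-5) = 0.1445 m³/s
Check: V = 2.20 m/s, Re = 8.09×10^5, f = 0.01490, h_f = 13.4 m ≈ 13.3 m ✓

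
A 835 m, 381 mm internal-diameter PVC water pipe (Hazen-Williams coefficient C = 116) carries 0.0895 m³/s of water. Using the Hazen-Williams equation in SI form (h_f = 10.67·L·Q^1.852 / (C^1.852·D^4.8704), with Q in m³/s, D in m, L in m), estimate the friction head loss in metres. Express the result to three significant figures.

h_f ≈ 1.68 m

h_f = 10.67·835·0.0895^1.852 / (116^1.852·0.381^4.8704) = 1.684 m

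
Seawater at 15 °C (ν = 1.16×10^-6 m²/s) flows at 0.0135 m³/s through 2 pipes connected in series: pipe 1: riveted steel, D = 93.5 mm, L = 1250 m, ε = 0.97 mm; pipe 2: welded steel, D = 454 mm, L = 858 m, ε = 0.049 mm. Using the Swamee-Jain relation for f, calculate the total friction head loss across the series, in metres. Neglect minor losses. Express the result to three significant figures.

H ≈ 103 m

Pipe 1: V = 1.966 m/s, Re = 1.58×10^5, ε/D = 0.0104, f = 0.03893, h_1 = f(L/D)V²/2g = 102.6 m
Pipe 2: V = 0.08339 m/s, Re = 3.26×10^4, ε/D = 1.08×10^-4, f = 0.02326, h_2 = f(L/D)V²/2g = 0.01558 m
Series → Q common, losses add: H = Σh = 102.6 m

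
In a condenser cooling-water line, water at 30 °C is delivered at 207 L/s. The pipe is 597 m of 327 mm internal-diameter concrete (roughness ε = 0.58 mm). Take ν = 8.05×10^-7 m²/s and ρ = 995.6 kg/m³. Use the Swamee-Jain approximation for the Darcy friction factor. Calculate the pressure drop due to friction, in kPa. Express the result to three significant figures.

V = 4Q/(πD²) = 4·0.207/(π·0.327²) = 2.465 m/s
Re = VD/ν = 2.465·0.327/8.05×10^-7 = 1.00×10^6 → turbulent
ε/D = 0.58/327 = 0.00177
Swamee-Jain: f = 0.02297
h_f = f(L/D)V²/(2g) = 0.02297·(597/0.327)·2.465²/(2·9.81) = 12.98 m
Δp = ρg·h_f = 995.6·9.81·12.98 = 126.8 kPa

Δp ≈ 127 kPa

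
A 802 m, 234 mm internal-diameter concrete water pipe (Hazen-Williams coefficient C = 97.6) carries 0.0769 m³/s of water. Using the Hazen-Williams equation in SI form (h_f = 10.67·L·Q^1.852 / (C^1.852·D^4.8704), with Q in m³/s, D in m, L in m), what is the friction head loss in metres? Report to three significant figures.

h_f ≈ 18.1 m

h_f = 10.67·802·0.0769^1.852 / (97.6^1.852·0.234^4.8704) = 18.06 m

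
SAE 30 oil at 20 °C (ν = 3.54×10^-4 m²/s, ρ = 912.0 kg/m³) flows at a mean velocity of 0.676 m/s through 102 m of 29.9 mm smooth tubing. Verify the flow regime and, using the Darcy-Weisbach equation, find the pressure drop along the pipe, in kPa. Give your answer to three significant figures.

Re = VD/ν = 0.676·0.02990/3.54×10^-4 = 57.1 → laminar (Re < 2300)
f = 64/Re = 1.121
h_f = f(L/D)V²/(2g) = 1.121·(102/0.02990)·0.676²/(2·9.81) = 89.06 m
Δp = ρg·h_f = 912.0·9.81·89.06 = 796.8 kPa

Δp ≈ 797 kPa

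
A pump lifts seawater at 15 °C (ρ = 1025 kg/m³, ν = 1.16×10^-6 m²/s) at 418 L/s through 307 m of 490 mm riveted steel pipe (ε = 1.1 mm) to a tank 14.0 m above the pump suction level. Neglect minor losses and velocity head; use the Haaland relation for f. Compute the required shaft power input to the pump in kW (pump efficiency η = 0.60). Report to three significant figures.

V = 4Q/(πD²) = 2.217 m/s; Re = 9.36×10^5; ε/D = 0.00224; f = 0.02437
h_f = f(L/D)V²/2g = 3.823 m
Total head H = z + h_f = 14.0 + 3.823 = 17.82 m
P_hyd = ρgQH = 1025·9.81·0.418·17.82 = 74.91 kW
P_shaft = P_hyd/η = 74.91/0.60 = 124.9 kW

P_shaft ≈ 125 kW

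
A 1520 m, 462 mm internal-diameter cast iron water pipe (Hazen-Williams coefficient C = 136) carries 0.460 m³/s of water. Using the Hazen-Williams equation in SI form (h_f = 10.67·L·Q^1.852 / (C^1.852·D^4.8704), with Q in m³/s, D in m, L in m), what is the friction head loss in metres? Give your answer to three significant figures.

h_f = 10.67·1520·0.460^1.852 / (136^1.852·0.462^4.8704) = 18.51 m

h_f ≈ 18.5 m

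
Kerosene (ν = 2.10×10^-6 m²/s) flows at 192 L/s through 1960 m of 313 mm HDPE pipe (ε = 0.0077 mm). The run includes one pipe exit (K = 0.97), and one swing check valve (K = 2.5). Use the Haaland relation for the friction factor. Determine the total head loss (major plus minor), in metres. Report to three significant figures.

V = 4Q/(πD²) = 2.495 m/s; V²/2g = 0.3174 m
Re = 3.72×10^5, ε/D = 2.46×10^-5 → f = 0.01402 (Haaland)
Major: h_f = f(L/D)·V²/2g = 0.01402·6262·0.3174 = 27.87 m
Minor: ΣK = 3.47; h_m = ΣK·V²/2g = 1.101 m
Total H_L = 27.87 + 1.101 = 28.97 m

H_L ≈ 29.0 m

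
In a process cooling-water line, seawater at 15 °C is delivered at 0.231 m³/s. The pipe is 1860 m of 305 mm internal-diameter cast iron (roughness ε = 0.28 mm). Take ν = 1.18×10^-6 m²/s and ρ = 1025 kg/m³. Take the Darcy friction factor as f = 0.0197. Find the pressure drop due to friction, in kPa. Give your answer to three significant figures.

Δp ≈ 615 kPa

V = 4Q/(πD²) = 4·0.231/(π·0.305²) = 3.162 m/s
h_f = f(L/D)V²/(2g) = 0.01970·(1860/0.305)·3.162²/(2·9.81) = 61.21 m
Δp = ρg·h_f = 1025·9.81·61.21 = 615.5 kPa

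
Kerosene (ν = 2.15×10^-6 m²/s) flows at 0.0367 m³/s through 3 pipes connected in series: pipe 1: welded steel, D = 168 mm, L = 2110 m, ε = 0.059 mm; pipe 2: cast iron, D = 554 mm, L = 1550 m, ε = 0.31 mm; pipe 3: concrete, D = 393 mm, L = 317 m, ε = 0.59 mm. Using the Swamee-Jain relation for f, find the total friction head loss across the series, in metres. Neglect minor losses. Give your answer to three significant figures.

Pipe 1: V = 1.656 m/s, Re = 1.29×10^5, ε/D = 3.51×10^-4, f = 0.01906, h_1 = f(L/D)V²/2g = 33.44 m
Pipe 2: V = 0.1522 m/s, Re = 3.92×10^4, ε/D = 5.60×10^-4, f = 0.02378, h_2 = f(L/D)V²/2g = 0.07862 m
Pipe 3: V = 0.3025 m/s, Re = 5.53×10^4, ε/D = 0.00150, f = 0.02527, h_3 = f(L/D)V²/2g = 0.09508 m
Series → Q common, losses add: H = Σh = 33.61 m

H ≈ 33.6 m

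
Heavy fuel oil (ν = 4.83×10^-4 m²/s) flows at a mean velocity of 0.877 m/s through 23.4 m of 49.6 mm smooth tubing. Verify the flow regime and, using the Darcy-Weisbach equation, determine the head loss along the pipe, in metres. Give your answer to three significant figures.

h_f ≈ 13.1 m

Re = VD/ν = 0.877·0.04960/4.83×10^-4 = 90.1 → laminar (Re < 2300)
f = 64/Re = 0.7106
h_f = f(L/D)V²/(2g) = 0.7106·(23.4/0.04960)·0.877²/(2·9.81) = 13.14 m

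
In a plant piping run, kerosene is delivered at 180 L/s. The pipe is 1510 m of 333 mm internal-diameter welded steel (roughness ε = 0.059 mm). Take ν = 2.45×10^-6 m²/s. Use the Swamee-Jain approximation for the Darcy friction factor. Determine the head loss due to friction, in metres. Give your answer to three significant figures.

h_f ≈ 16.0 m

V = 4Q/(πD²) = 4·0.180/(π·0.333²) = 2.067 m/s
Re = VD/ν = 2.067·0.333/2.45×10^-6 = 2.81×10^5 → turbulent
ε/D = 0.059/333 = 1.77×10^-4
Swamee-Jain: f = 0.01625
h_f = f(L/D)V²/(2g) = 0.01625·(1510/0.333)·2.067²/(2·9.81) = 16.04 m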